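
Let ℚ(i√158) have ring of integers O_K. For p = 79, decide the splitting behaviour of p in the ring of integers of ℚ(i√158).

d = -158 ≡ 2 (mod 4), so O_K = ℤ[√-158] and disc(K) = 4d = -632.
79 divides disc(K) = -632, so 79 ramifies.

p ramifies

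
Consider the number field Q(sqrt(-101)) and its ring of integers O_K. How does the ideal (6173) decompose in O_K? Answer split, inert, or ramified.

inert — (6173) stays prime in O_K

Since -101 ≢ 1 mod 4, the ring of integers is ℤ[√-101] with discriminant 4·(-101) = -404.
disc(K) = -404 is not divisible by 6173; 6173 is unramified.
Legendre symbol by Euler's criterion: (-101/6173) ≡ (-101)^3086 ≡ 6172 (mod 6173), i.e. (-101/6173) = -1.
d is a non-residue mod p, hence 6173 remains inert in O_K.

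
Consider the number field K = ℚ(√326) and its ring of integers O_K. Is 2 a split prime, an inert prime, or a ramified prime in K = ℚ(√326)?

326 mod 4 = 2, hence disc K = 4·326 = 1304 and O_K = ℤ[√326].
Ramification test: 2 | 1304. The prime 2 ramifies in K.

ramified — (2) = 𝔭²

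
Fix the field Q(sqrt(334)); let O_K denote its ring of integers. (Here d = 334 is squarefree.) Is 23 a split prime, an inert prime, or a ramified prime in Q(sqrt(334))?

d = 334 ≡ 2 (mod 4), so O_K = ℤ[√334] and disc(K) = 4d = 1336.
Since gcd(23, 1336) = 1 the prime 23 does not ramify.
Compute (334/23) via Euler: 12^((23-1)/2) mod 23 = 1, so (334/23) = 1.
d is a quadratic residue mod p, hence 23 splits in O_K.

split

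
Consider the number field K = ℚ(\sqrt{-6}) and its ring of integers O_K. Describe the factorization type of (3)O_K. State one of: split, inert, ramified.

Since -6 ≢ 1 mod 4, the ring of integers is ℤ[√-6] with discriminant 4·(-6) = -24.
Ramification test: 3 | -24. The prime 3 ramifies in K.

ramified — (3) = 𝔭²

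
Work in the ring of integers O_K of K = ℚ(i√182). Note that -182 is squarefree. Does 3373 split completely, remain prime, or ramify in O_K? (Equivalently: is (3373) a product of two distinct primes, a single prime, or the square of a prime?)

inert — (3373) stays prime in O_K

-182 mod 4 = 2, hence disc K = 4·(-182) = -728 and O_K = ℤ[√-182].
Since gcd(3373, -728) = 1 the prime 3373 does not ramify.
Euler's criterion: (-182)^1686 mod 3373 = 3372. Thus (-182|3373) = -1.
(-182/3373) = -1, so 3373 is inert.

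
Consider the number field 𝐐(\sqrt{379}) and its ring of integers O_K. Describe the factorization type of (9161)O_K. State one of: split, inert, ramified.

Since 379 ≢ 1 mod 4, the ring of integers is ℤ[√379] with discriminant 4·379 = 1516.
9161 ∤ 1516, so 9161 is unramified.
(379/9161) = 379^4580 mod 9161 = 9160, giving Legendre symbol -1.
d is a non-residue mod p, hence 9161 remains inert in O_K.

remains prime (inert)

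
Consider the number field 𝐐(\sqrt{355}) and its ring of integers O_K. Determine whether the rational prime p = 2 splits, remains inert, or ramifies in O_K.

ramified

355 mod 4 = 3, hence disc K = 4·355 = 1420 and O_K = ℤ[√355].
Ramification test: 2 | 1420. The prime 2 ramifies in K.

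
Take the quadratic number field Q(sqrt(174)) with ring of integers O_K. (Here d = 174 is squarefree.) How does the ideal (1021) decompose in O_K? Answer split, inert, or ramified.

174 mod 4 = 2, hence disc K = 4·174 = 696 and O_K = ℤ[√174].
1021 ∤ 696, so 1021 is unramified.
Compute (174/1021) via Euler: 174^((1021-1)/2) mod 1021 = 1020, so (174/1021) = -1.
(174/1021) = -1, so 1021 is inert.

inert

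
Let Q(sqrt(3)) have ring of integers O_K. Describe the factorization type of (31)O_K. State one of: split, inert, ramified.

d = 3 ≡ 3 (mod 4), so O_K = ℤ[√3] and disc(K) = 4d = 12.
31 ∤ 12, so 31 is unramified.
Euler's criterion: 3^15 mod 31 = 30. Thus (3|31) = -1.
Legendre symbol -1 ⇒ 31 is inert.

inert — (31) stays prime in O_K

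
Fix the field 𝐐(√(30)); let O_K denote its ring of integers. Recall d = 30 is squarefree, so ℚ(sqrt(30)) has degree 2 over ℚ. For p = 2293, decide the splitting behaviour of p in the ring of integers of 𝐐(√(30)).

30 mod 4 = 2, hence disc K = 4·30 = 120 and O_K = ℤ[√30].
2293 ∤ 120, so 2293 is unramified.
(30/2293) = 30^1146 mod 2293 = 1, giving Legendre symbol 1.
Legendre symbol 1 ⇒ 2293 is split.

splits completely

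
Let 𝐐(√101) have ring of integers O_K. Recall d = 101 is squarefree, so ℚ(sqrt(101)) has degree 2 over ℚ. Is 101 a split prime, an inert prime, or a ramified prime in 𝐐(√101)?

p ramifies

Since 101 ≡ 1 mod 4, the ring of integers is ℤ[(1+√101)/2] with discriminant 101.
disc(K) = 101 = 101·1, so p = 101 is ramified.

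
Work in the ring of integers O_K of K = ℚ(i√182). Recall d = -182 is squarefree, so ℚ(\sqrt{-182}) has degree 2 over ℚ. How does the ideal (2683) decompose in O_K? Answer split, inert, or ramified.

Since -182 ≢ 1 mod 4, the ring of integers is ℤ[√-182] with discriminant 4·(-182) = -728.
2683 ∤ -728, so 2683 is unramified.
Euler's criterion: (-182)^1341 mod 2683 = 1. Thus (-182|2683) = 1.
(-182/2683) = 1, so 2683 splits.

split — (2683) = 𝔭₁𝔭₂ with 𝔭₁ ≠ 𝔭₂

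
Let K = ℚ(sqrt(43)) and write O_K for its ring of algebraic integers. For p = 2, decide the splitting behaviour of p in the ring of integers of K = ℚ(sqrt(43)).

Since 43 ≢ 1 mod 4, the ring of integers is ℤ[√43] with discriminant 4·43 = 172.
Ramification test: 2 | 172. The prime 2 ramifies in K.

2 is ramified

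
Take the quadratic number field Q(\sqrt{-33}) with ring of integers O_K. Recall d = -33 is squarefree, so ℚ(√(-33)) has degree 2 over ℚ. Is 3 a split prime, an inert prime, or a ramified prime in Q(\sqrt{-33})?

Since -33 ≢ 1 mod 4, the ring of integers is ℤ[√-33] with discriminant 4·(-33) = -132.
3 divides disc(K) = -132, so 3 ramifies.

3 is ramified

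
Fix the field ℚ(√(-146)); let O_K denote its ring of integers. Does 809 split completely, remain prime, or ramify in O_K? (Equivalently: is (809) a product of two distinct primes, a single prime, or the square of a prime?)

Since -146 ≢ 1 mod 4, the ring of integers is ℤ[√-146] with discriminant 4·(-146) = -584.
809 ∤ -584, so 809 is unramified.
Euler's criterion: (-146)^404 mod 809 = 1. Thus (-146|809) = 1.
Legendre symbol 1 ⇒ 809 is split.

split — (809) = 𝔭₁𝔭₂ with 𝔭₁ ≠ 𝔭₂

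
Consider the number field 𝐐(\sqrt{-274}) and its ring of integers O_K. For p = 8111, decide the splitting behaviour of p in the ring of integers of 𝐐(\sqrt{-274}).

Since -274 ≢ 1 mod 4, the ring of integers is ℤ[√-274] with discriminant 4·(-274) = -1096.
Since gcd(8111, -1096) = 1 the prime 8111 does not ramify.
(-274/8111) = 7837^4055 mod 8111 = 8110, giving Legendre symbol -1.
(-274/8111) = -1, so 8111 is inert.

inert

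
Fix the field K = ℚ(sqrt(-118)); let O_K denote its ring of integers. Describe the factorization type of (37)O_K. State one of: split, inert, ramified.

-118 mod 4 = 2, hence disc K = 4·(-118) = -472 and O_K = ℤ[√-118].
Since gcd(37, -472) = 1 the prime 37 does not ramify.
Compute (-118/37) via Euler: 30^((37-1)/2) mod 37 = 1, so (-118/37) = 1.
(-118/37) = 1, so 37 splits.

split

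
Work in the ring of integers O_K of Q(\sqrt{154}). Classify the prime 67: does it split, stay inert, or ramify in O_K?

154 mod 4 = 2, hence disc K = 4·154 = 616 and O_K = ℤ[√154].
disc(K) = 616 is not divisible by 67; 67 is unramified.
Legendre symbol by Euler's criterion: (154/67) ≡ 154^33 ≡ 66 (mod 67), i.e. (154/67) = -1.
Legendre symbol -1 ⇒ 67 is inert.

inert — (67) stays prime in O_K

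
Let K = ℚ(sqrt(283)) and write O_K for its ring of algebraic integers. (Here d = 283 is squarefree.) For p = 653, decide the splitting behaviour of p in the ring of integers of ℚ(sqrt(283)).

inert — (653) stays prime in O_K

d = 283 ≡ 3 (mod 4), so O_K = ℤ[√283] and disc(K) = 4d = 1132.
653 ∤ 1132, so 653 is unramified.
Legendre symbol by Euler's criterion: (283/653) ≡ 283^326 ≡ 652 (mod 653), i.e. (283/653) = -1.
d is a non-residue mod p, hence 653 remains inert in O_K.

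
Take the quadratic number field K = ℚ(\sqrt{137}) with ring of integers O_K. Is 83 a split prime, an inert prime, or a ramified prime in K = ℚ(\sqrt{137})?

inert

137 mod 4 = 1, hence disc K = 137 and O_K = ℤ[(1+√137)/2].
Since gcd(83, 137) = 1 the prime 83 does not ramify.
Compute (137/83) via Euler: 54^((83-1)/2) mod 83 = 82, so (137/83) = -1.
Legendre symbol -1 ⇒ 83 is inert.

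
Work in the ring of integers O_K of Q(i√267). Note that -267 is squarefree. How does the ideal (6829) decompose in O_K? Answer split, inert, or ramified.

remains prime (inert)

d = -267 ≡ 1 (mod 4), so O_K = ℤ[(1+√-267)/2] and disc(K) = d = -267.
disc(K) = -267 is not divisible by 6829; 6829 is unramified.
Legendre symbol by Euler's criterion: (-267/6829) ≡ (-267)^3414 ≡ 6828 (mod 6829), i.e. (-267/6829) = -1.
d is a non-residue mod p, hence 6829 remains inert in O_K.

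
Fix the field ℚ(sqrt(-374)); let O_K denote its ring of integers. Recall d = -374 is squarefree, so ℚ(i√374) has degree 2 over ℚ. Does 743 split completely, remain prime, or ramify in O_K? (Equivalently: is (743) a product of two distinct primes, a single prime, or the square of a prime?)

-374 mod 4 = 2, hence disc K = 4·(-374) = -1496 and O_K = ℤ[√-374].
Since gcd(743, -1496) = 1 the prime 743 does not ramify.
Legendre symbol by Euler's criterion: (-374/743) ≡ (-374)^371 ≡ 1 (mod 743), i.e. (-374/743) = 1.
Legendre symbol 1 ⇒ 743 is split.

split — (743) = 𝔭₁𝔭₂ with 𝔭₁ ≠ 𝔭₂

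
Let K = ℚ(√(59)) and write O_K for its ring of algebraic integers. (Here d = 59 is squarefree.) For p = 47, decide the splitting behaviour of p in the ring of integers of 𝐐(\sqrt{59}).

d = 59 ≡ 3 (mod 4), so O_K = ℤ[√59] and disc(K) = 4d = 236.
Since gcd(47, 236) = 1 the prime 47 does not ramify.
Legendre symbol by Euler's criterion: (59/47) ≡ 59^23 ≡ 1 (mod 47), i.e. (59/47) = 1.
d is a quadratic residue mod p, hence 47 splits in O_K.

47 splits in O_K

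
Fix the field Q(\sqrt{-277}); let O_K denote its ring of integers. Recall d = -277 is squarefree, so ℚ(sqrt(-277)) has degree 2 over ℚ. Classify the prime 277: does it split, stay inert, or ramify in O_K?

Since -277 ≢ 1 mod 4, the ring of integers is ℤ[√-277] with discriminant 4·(-277) = -1108.
disc(K) = -1108 = 277·(-4), so p = 277 is ramified.

277 is ramified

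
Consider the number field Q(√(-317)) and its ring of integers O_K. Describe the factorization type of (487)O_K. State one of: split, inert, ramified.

d = -317 ≡ 3 (mod 4), so O_K = ℤ[√-317] and disc(K) = 4d = -1268.
disc(K) = -1268 is not divisible by 487; 487 is unramified.
Compute (-317/487) via Euler: 170^((487-1)/2) mod 487 = 1, so (-317/487) = 1.
(-317/487) = 1, so 487 splits.

487 splits in O_K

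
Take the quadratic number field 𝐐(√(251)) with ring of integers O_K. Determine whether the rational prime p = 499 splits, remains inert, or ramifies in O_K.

p splits

d = 251 ≡ 3 (mod 4), so O_K = ℤ[√251] and disc(K) = 4d = 1004.
Since gcd(499, 1004) = 1 the prime 499 does not ramify.
Compute (251/499) via Euler: 251^((499-1)/2) mod 499 = 1, so (251/499) = 1.
Legendre symbol 1 ⇒ 499 is split.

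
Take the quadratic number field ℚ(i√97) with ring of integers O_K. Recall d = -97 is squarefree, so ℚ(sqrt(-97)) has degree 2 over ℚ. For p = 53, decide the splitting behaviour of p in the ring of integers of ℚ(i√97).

Since -97 ≢ 1 mod 4, the ring of integers is ℤ[√-97] with discriminant 4·(-97) = -388.
Since gcd(53, -388) = 1 the prime 53 does not ramify.
Legendre symbol by Euler's criterion: (-97/53) ≡ (-97)^26 ≡ 1 (mod 53), i.e. (-97/53) = 1.
d is a quadratic residue mod p, hence 53 splits in O_K.

split — (53) = 𝔭₁𝔭₂ with 𝔭₁ ≠ 𝔭₂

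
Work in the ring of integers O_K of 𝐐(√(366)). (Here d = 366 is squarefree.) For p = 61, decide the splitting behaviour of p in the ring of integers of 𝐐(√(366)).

Since 366 ≢ 1 mod 4, the ring of integers is ℤ[√366] with discriminant 4·366 = 1464.
disc(K) = 1464 = 61·24, so p = 61 is ramified.

ramified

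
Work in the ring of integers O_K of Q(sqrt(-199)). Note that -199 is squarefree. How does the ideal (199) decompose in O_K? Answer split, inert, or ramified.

ramified

-199 mod 4 = 1, hence disc K = -199 and O_K = ℤ[(1+√-199)/2].
199 divides disc(K) = -199, so 199 ramifies.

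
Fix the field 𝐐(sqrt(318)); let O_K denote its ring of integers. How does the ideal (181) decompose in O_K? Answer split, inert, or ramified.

318 mod 4 = 2, hence disc K = 4·318 = 1272 and O_K = ℤ[√318].
Since gcd(181, 1272) = 1 the prime 181 does not ramify.
Legendre symbol by Euler's criterion: (318/181) ≡ 318^90 ≡ 1 (mod 181), i.e. (318/181) = 1.
d is a quadratic residue mod p, hence 181 splits in O_K.

split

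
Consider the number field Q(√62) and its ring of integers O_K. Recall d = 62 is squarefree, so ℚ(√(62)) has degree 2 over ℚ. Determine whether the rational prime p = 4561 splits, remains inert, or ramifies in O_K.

62 mod 4 = 2, hence disc K = 4·62 = 248 and O_K = ℤ[√62].
4561 ∤ 248, so 4561 is unramified.
Legendre symbol by Euler's criterion: (62/4561) ≡ 62^2280 ≡ 1 (mod 4561), i.e. (62/4561) = 1.
d is a quadratic residue mod p, hence 4561 splits in O_K.

split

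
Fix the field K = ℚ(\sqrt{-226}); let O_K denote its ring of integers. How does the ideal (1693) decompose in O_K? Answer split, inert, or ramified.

Since -226 ≢ 1 mod 4, the ring of integers is ℤ[√-226] with discriminant 4·(-226) = -904.
Since gcd(1693, -904) = 1 the prime 1693 does not ramify.
(-226/1693) = 1467^846 mod 1693 = 1692, giving Legendre symbol -1.
(-226/1693) = -1, so 1693 is inert.

inert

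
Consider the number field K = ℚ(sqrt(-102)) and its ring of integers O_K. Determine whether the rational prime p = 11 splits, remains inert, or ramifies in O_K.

inert

Since -102 ≢ 1 mod 4, the ring of integers is ℤ[√-102] with discriminant 4·(-102) = -408.
disc(K) = -408 is not divisible by 11; 11 is unramified.
Compute (-102/11) via Euler: 8^((11-1)/2) mod 11 = 10, so (-102/11) = -1.
d is a non-residue mod p, hence 11 remains inert in O_K.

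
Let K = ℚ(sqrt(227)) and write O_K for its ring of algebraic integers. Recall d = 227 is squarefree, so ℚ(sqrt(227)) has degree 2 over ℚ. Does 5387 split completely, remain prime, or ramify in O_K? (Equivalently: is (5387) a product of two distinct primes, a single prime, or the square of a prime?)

p is inert

d = 227 ≡ 3 (mod 4), so O_K = ℤ[√227] and disc(K) = 4d = 908.
Since gcd(5387, 908) = 1 the prime 5387 does not ramify.
Euler's criterion: 227^2693 mod 5387 = 5386. Thus (227|5387) = -1.
d is a non-residue mod p, hence 5387 remains inert in O_K.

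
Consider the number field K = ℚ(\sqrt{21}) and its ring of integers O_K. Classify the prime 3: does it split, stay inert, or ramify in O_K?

p ramifies

21 mod 4 = 1, hence disc K = 21 and O_K = ℤ[(1+√21)/2].
3 divides disc(K) = 21, so 3 ramifies.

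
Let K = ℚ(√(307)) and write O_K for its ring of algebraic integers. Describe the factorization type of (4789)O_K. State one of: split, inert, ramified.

splits completely

Since 307 ≢ 1 mod 4, the ring of integers is ℤ[√307] with discriminant 4·307 = 1228.
Since gcd(4789, 1228) = 1 the prime 4789 does not ramify.
Legendre symbol by Euler's criterion: (307/4789) ≡ 307^2394 ≡ 1 (mod 4789), i.e. (307/4789) = 1.
Legendre symbol 1 ⇒ 4789 is split.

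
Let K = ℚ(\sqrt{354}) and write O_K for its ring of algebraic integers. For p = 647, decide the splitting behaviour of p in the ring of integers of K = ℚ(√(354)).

inert — (647) stays prime in O_K

Since 354 ≢ 1 mod 4, the ring of integers is ℤ[√354] with discriminant 4·354 = 1416.
647 ∤ 1416, so 647 is unramified.
(354/647) = 354^323 mod 647 = 646, giving Legendre symbol -1.
d is a non-residue mod p, hence 647 remains inert in O_K.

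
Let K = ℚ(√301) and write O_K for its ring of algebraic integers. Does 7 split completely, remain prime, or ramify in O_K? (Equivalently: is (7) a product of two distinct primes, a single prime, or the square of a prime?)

ramifies in O_K

d = 301 ≡ 1 (mod 4), so O_K = ℤ[(1+√301)/2] and disc(K) = d = 301.
Ramification test: 7 | 301. The prime 7 ramifies in K.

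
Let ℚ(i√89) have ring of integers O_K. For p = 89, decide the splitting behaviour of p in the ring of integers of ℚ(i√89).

p ramifies

Since -89 ≢ 1 mod 4, the ring of integers is ℤ[√-89] with discriminant 4·(-89) = -356.
89 divides disc(K) = -356, so 89 ramifies.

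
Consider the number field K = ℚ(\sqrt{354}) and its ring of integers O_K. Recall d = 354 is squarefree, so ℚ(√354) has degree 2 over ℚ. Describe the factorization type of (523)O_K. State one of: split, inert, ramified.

remains prime (inert)

354 mod 4 = 2, hence disc K = 4·354 = 1416 and O_K = ℤ[√354].
disc(K) = 1416 is not divisible by 523; 523 is unramified.
Legendre symbol by Euler's criterion: (354/523) ≡ 354^261 ≡ 522 (mod 523), i.e. (354/523) = -1.
Legendre symbol -1 ⇒ 523 is inert.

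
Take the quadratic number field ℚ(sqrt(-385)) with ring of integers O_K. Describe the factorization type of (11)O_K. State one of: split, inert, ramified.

d = -385 ≡ 3 (mod 4), so O_K = ℤ[√-385] and disc(K) = 4d = -1540.
Ramification test: 11 | -1540. The prime 11 ramifies in K.

ramified — (11) = 𝔭²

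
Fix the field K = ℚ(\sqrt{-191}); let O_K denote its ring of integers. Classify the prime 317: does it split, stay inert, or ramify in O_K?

remains prime (inert)

-191 mod 4 = 1, hence disc K = -191 and O_K = ℤ[(1+√-191)/2].
disc(K) = -191 is not divisible by 317; 317 is unramified.
Compute (-191/317) via Euler: 126^((317-1)/2) mod 317 = 316, so (-191/317) = -1.
Legendre symbol -1 ⇒ 317 is inert.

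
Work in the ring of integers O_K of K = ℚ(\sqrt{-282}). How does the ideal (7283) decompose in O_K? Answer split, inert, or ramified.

Since -282 ≢ 1 mod 4, the ring of integers is ℤ[√-282] with discriminant 4·(-282) = -1128.
disc(K) = -1128 is not divisible by 7283; 7283 is unramified.
(-282/7283) = 7001^3641 mod 7283 = 1, giving Legendre symbol 1.
d is a quadratic residue mod p, hence 7283 splits in O_K.

split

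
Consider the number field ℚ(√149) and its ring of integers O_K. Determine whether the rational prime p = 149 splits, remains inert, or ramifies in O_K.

Since 149 ≡ 1 mod 4, the ring of integers is ℤ[(1+√149)/2] with discriminant 149.
149 divides disc(K) = 149, so 149 ramifies.

149 is ramified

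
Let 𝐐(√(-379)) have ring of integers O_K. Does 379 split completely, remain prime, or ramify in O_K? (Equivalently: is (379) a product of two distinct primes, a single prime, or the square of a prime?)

Since -379 ≡ 1 mod 4, the ring of integers is ℤ[(1+√-379)/2] with discriminant -379.
379 divides disc(K) = -379, so 379 ramifies.

ramifies in O_K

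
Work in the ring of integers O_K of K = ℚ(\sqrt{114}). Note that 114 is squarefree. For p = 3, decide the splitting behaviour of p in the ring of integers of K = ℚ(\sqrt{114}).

114 mod 4 = 2, hence disc K = 4·114 = 456 and O_K = ℤ[√114].
Ramification test: 3 | 456. The prime 3 ramifies in K.

3 is ramified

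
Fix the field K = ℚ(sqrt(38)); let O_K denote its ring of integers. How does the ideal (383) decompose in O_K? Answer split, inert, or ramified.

split — (383) = 𝔭₁𝔭₂ with 𝔭₁ ≠ 𝔭₂

38 mod 4 = 2, hence disc K = 4·38 = 152 and O_K = ℤ[√38].
383 ∤ 152, so 383 is unramified.
(38/383) = 38^191 mod 383 = 1, giving Legendre symbol 1.
d is a quadratic residue mod p, hence 383 splits in O_K.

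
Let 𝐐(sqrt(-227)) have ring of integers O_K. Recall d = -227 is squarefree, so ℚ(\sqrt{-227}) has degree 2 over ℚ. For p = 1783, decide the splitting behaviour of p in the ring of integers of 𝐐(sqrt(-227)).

inert — (1783) stays prime in O_K

d = -227 ≡ 1 (mod 4), so O_K = ℤ[(1+√-227)/2] and disc(K) = d = -227.
disc(K) = -227 is not divisible by 1783; 1783 is unramified.
(-227/1783) = 1556^891 mod 1783 = 1782, giving Legendre symbol -1.
d is a non-residue mod p, hence 1783 remains inert in O_K.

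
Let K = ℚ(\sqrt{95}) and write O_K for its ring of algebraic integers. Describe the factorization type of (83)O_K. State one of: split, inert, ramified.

split — (83) = 𝔭₁𝔭₂ with 𝔭₁ ≠ 𝔭₂

95 mod 4 = 3, hence disc K = 4·95 = 380 and O_K = ℤ[√95].
disc(K) = 380 is not divisible by 83; 83 is unramified.
(95/83) = 12^41 mod 83 = 1, giving Legendre symbol 1.
Legendre symbol 1 ⇒ 83 is split.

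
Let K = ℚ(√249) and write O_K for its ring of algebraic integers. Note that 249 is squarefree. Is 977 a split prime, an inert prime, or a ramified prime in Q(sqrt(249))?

d = 249 ≡ 1 (mod 4), so O_K = ℤ[(1+√249)/2] and disc(K) = d = 249.
Since gcd(977, 249) = 1 the prime 977 does not ramify.
(249/977) = 249^488 mod 977 = 976, giving Legendre symbol -1.
Legendre symbol -1 ⇒ 977 is inert.

remains prime (inert)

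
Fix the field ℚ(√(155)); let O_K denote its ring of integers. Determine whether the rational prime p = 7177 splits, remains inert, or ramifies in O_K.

remains prime (inert)

d = 155 ≡ 3 (mod 4), so O_K = ℤ[√155] and disc(K) = 4d = 620.
Since gcd(7177, 620) = 1 the prime 7177 does not ramify.
Legendre symbol by Euler's criterion: (155/7177) ≡ 155^3588 ≡ 7176 (mod 7177), i.e. (155/7177) = -1.
d is a non-residue mod p, hence 7177 remains inert in O_K.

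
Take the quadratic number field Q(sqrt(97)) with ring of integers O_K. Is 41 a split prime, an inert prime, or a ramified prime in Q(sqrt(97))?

Since 97 ≡ 1 mod 4, the ring of integers is ℤ[(1+√97)/2] with discriminant 97.
41 ∤ 97, so 41 is unramified.
Euler's criterion: 97^20 mod 41 = 40. Thus (97|41) = -1.
d is a non-residue mod p, hence 41 remains inert in O_K.

remains prime (inert)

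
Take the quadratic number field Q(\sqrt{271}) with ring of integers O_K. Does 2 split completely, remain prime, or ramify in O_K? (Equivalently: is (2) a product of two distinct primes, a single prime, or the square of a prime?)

271 mod 4 = 3, hence disc K = 4·271 = 1084 and O_K = ℤ[√271].
Ramification test: 2 | 1084. The prime 2 ramifies in K.

ramified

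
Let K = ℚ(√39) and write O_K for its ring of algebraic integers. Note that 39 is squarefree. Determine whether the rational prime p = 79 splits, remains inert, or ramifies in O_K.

inert

39 mod 4 = 3, hence disc K = 4·39 = 156 and O_K = ℤ[√39].
disc(K) = 156 is not divisible by 79; 79 is unramified.
Compute (39/79) via Euler: 39^((79-1)/2) mod 79 = 78, so (39/79) = -1.
(39/79) = -1, so 79 is inert.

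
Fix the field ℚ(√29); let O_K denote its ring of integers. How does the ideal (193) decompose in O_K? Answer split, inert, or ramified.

29 mod 4 = 1, hence disc K = 29 and O_K = ℤ[(1+√29)/2].
193 ∤ 29, so 193 is unramified.
Compute (29/193) via Euler: 29^((193-1)/2) mod 193 = 192, so (29/193) = -1.
(29/193) = -1, so 193 is inert.

remains prime (inert)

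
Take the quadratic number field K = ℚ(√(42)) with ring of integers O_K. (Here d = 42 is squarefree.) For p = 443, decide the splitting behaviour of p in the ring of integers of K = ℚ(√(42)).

42 mod 4 = 2, hence disc K = 4·42 = 168 and O_K = ℤ[√42].
disc(K) = 168 is not divisible by 443; 443 is unramified.
Compute (42/443) via Euler: 42^((443-1)/2) mod 443 = 1, so (42/443) = 1.
Legendre symbol 1 ⇒ 443 is split.

splits completely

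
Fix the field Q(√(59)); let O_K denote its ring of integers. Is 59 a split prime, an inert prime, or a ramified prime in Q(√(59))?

d = 59 ≡ 3 (mod 4), so O_K = ℤ[√59] and disc(K) = 4d = 236.
disc(K) = 236 = 59·4, so p = 59 is ramified.

ramifies in O_K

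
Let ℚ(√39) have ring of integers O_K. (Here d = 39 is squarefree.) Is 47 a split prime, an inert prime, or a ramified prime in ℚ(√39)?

39 mod 4 = 3, hence disc K = 4·39 = 156 and O_K = ℤ[√39].
disc(K) = 156 is not divisible by 47; 47 is unramified.
(39/47) = 39^23 mod 47 = 46, giving Legendre symbol -1.
Legendre symbol -1 ⇒ 47 is inert.

inert — (47) stays prime in O_K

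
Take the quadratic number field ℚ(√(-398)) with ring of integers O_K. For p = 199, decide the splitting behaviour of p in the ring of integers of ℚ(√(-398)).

p ramifies

-398 mod 4 = 2, hence disc K = 4·(-398) = -1592 and O_K = ℤ[√-398].
Ramification test: 199 | -1592. The prime 199 ramifies in K.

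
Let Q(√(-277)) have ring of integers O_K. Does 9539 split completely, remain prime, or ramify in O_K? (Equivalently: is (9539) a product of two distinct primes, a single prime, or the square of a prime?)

-277 mod 4 = 3, hence disc K = 4·(-277) = -1108 and O_K = ℤ[√-277].
9539 ∤ -1108, so 9539 is unramified.
Compute (-277/9539) via Euler: 9262^((9539-1)/2) mod 9539 = 9538, so (-277/9539) = -1.
(-277/9539) = -1, so 9539 is inert.

inert — (9539) stays prime in O_K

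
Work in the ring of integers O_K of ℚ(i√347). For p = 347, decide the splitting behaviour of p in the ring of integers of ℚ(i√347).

Since -347 ≡ 1 mod 4, the ring of integers is ℤ[(1+√-347)/2] with discriminant -347.
347 divides disc(K) = -347, so 347 ramifies.

ramifies in O_K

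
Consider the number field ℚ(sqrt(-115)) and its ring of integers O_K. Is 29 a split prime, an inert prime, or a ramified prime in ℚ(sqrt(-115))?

splits completely

d = -115 ≡ 1 (mod 4), so O_K = ℤ[(1+√-115)/2] and disc(K) = d = -115.
disc(K) = -115 is not divisible by 29; 29 is unramified.
(-115/29) = 1^14 mod 29 = 1, giving Legendre symbol 1.
(-115/29) = 1, so 29 splits.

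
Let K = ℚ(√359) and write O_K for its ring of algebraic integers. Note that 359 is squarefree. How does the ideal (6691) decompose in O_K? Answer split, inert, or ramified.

inert — (6691) stays prime in O_K

d = 359 ≡ 3 (mod 4), so O_K = ℤ[√359] and disc(K) = 4d = 1436.
6691 ∤ 1436, so 6691 is unramified.
Legendre symbol by Euler's criterion: (359/6691) ≡ 359^3345 ≡ 6690 (mod 6691), i.e. (359/6691) = -1.
(359/6691) = -1, so 6691 is inert.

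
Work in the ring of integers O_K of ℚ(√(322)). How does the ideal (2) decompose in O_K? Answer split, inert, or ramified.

2 is ramified

Since 322 ≢ 1 mod 4, the ring of integers is ℤ[√322] with discriminant 4·322 = 1288.
Ramification test: 2 | 1288. The prime 2 ramifies in K.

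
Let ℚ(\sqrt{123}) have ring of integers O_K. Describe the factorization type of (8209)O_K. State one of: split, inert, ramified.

splits completely

d = 123 ≡ 3 (mod 4), so O_K = ℤ[√123] and disc(K) = 4d = 492.
8209 ∤ 492, so 8209 is unramified.
Compute (123/8209) via Euler: 123^((8209-1)/2) mod 8209 = 1, so (123/8209) = 1.
(123/8209) = 1, so 8209 splits.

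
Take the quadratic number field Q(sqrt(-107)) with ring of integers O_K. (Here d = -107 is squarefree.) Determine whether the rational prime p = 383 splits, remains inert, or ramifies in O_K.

Since -107 ≡ 1 mod 4, the ring of integers is ℤ[(1+√-107)/2] with discriminant -107.
disc(K) = -107 is not divisible by 383; 383 is unramified.
Compute (-107/383) via Euler: 276^((383-1)/2) mod 383 = 1, so (-107/383) = 1.
d is a quadratic residue mod p, hence 383 splits in O_K.

split — (383) = 𝔭₁𝔭₂ with 𝔭₁ ≠ 𝔭₂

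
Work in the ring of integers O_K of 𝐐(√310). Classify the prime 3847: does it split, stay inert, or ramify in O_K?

inert — (3847) stays prime in O_K

d = 310 ≡ 2 (mod 4), so O_K = ℤ[√310] and disc(K) = 4d = 1240.
3847 ∤ 1240, so 3847 is unramified.
Euler's criterion: 310^1923 mod 3847 = 3846. Thus (310|3847) = -1.
Legendre symbol -1 ⇒ 3847 is inert.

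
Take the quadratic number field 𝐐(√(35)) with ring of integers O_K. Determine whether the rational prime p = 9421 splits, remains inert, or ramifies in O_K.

remains prime (inert)

Since 35 ≢ 1 mod 4, the ring of integers is ℤ[√35] with discriminant 4·35 = 140.
9421 ∤ 140, so 9421 is unramified.
Euler's criterion: 35^4710 mod 9421 = 9420. Thus (35|9421) = -1.
(35/9421) = -1, so 9421 is inert.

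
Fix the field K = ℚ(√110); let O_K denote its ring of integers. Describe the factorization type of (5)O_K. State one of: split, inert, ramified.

p ramifies

110 mod 4 = 2, hence disc K = 4·110 = 440 and O_K = ℤ[√110].
5 divides disc(K) = 440, so 5 ramifies.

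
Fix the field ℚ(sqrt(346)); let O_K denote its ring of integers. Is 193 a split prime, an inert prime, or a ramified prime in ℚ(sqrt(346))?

remains prime (inert)

d = 346 ≡ 2 (mod 4), so O_K = ℤ[√346] and disc(K) = 4d = 1384.
193 ∤ 1384, so 193 is unramified.
Compute (346/193) via Euler: 153^((193-1)/2) mod 193 = 192, so (346/193) = -1.
d is a non-residue mod p, hence 193 remains inert in O_K.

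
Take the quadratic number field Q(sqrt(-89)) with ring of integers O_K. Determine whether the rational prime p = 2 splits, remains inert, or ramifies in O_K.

p ramifies

Since -89 ≢ 1 mod 4, the ring of integers is ℤ[√-89] with discriminant 4·(-89) = -356.
Ramification test: 2 | -356. The prime 2 ramifies in K.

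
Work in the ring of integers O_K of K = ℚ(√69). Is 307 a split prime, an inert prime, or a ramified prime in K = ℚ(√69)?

d = 69 ≡ 1 (mod 4), so O_K = ℤ[(1+√69)/2] and disc(K) = d = 69.
Since gcd(307, 69) = 1 the prime 307 does not ramify.
(69/307) = 69^153 mod 307 = 1, giving Legendre symbol 1.
d is a quadratic residue mod p, hence 307 splits in O_K.

split — (307) = 𝔭₁𝔭₂ with 𝔭₁ ≠ 𝔭₂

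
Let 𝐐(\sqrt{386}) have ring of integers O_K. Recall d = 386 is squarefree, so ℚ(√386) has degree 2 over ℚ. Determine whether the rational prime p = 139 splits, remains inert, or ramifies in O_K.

d = 386 ≡ 2 (mod 4), so O_K = ℤ[√386] and disc(K) = 4d = 1544.
Since gcd(139, 1544) = 1 the prime 139 does not ramify.
Euler's criterion: 386^69 mod 139 = 138. Thus (386|139) = -1.
d is a non-residue mod p, hence 139 remains inert in O_K.

inert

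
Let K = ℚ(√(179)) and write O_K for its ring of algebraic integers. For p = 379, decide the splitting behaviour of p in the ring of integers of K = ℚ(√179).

379 splits in O_K

179 mod 4 = 3, hence disc K = 4·179 = 716 and O_K = ℤ[√179].
Since gcd(379, 716) = 1 the prime 379 does not ramify.
Euler's criterion: 179^189 mod 379 = 1. Thus (179|379) = 1.
d is a quadratic residue mod p, hence 379 splits in O_K.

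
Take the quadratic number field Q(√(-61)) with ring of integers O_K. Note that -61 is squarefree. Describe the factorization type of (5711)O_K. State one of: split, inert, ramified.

splits completely

Since -61 ≢ 1 mod 4, the ring of integers is ℤ[√-61] with discriminant 4·(-61) = -244.
disc(K) = -244 is not divisible by 5711; 5711 is unramified.
(-61/5711) = 5650^2855 mod 5711 = 1, giving Legendre symbol 1.
Legendre symbol 1 ⇒ 5711 is split.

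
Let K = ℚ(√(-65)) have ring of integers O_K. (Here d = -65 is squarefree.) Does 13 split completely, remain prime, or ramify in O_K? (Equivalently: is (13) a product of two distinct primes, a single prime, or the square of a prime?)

-65 mod 4 = 3, hence disc K = 4·(-65) = -260 and O_K = ℤ[√-65].
disc(K) = -260 = 13·(-20), so p = 13 is ramified.

ramified — (13) = 𝔭²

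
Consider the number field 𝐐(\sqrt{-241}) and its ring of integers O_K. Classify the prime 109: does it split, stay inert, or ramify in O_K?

-241 mod 4 = 3, hence disc K = 4·(-241) = -964 and O_K = ℤ[√-241].
disc(K) = -964 is not divisible by 109; 109 is unramified.
(-241/109) = 86^54 mod 109 = 108, giving Legendre symbol -1.
Legendre symbol -1 ⇒ 109 is inert.

109 remains inert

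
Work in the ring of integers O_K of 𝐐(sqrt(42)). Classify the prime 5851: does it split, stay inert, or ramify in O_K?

splits completely

Since 42 ≢ 1 mod 4, the ring of integers is ℤ[√42] with discriminant 4·42 = 168.
disc(K) = 168 is not divisible by 5851; 5851 is unramified.
(42/5851) = 42^2925 mod 5851 = 1, giving Legendre symbol 1.
(42/5851) = 1, so 5851 splits.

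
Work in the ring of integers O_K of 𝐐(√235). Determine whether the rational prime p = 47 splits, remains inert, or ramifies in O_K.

ramifies in O_K

d = 235 ≡ 3 (mod 4), so O_K = ℤ[√235] and disc(K) = 4d = 940.
47 divides disc(K) = 940, so 47 ramifies.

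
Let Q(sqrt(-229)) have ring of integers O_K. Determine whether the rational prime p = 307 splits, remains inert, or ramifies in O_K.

-229 mod 4 = 3, hence disc K = 4·(-229) = -916 and O_K = ℤ[√-229].
Since gcd(307, -916) = 1 the prime 307 does not ramify.
Compute (-229/307) via Euler: 78^((307-1)/2) mod 307 = 306, so (-229/307) = -1.
d is a non-residue mod p, hence 307 remains inert in O_K.

inert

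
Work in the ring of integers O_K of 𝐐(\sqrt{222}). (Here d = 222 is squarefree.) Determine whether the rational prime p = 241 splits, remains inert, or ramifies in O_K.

241 remains inert

222 mod 4 = 2, hence disc K = 4·222 = 888 and O_K = ℤ[√222].
241 ∤ 888, so 241 is unramified.
Legendre symbol by Euler's criterion: (222/241) ≡ 222^120 ≡ 240 (mod 241), i.e. (222/241) = -1.
(222/241) = -1, so 241 is inert.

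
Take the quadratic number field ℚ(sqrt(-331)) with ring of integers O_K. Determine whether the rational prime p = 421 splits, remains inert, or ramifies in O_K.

d = -331 ≡ 1 (mod 4), so O_K = ℤ[(1+√-331)/2] and disc(K) = d = -331.
Since gcd(421, -331) = 1 the prime 421 does not ramify.
Legendre symbol by Euler's criterion: (-331/421) ≡ (-331)^210 ≡ 420 (mod 421), i.e. (-331/421) = -1.
d is a non-residue mod p, hence 421 remains inert in O_K.

inert — (421) stays prime in O_K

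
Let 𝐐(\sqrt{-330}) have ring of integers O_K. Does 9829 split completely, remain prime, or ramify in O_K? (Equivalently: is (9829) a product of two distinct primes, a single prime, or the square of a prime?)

split

Since -330 ≢ 1 mod 4, the ring of integers is ℤ[√-330] with discriminant 4·(-330) = -1320.
disc(K) = -1320 is not divisible by 9829; 9829 is unramified.
Euler's criterion: (-330)^4914 mod 9829 = 1. Thus (-330|9829) = 1.
(-330/9829) = 1, so 9829 splits.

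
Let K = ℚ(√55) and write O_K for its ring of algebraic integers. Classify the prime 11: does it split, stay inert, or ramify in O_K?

Since 55 ≢ 1 mod 4, the ring of integers is ℤ[√55] with discriminant 4·55 = 220.
disc(K) = 220 = 11·20, so p = 11 is ramified.

ramified — (11) = 𝔭²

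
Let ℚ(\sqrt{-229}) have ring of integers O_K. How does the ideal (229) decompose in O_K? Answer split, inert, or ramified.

d = -229 ≡ 3 (mod 4), so O_K = ℤ[√-229] and disc(K) = 4d = -916.
229 divides disc(K) = -916, so 229 ramifies.

ramifies in O_K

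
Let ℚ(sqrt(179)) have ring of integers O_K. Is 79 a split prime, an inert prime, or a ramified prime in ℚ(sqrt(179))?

179 mod 4 = 3, hence disc K = 4·179 = 716 and O_K = ℤ[√179].
Since gcd(79, 716) = 1 the prime 79 does not ramify.
Legendre symbol by Euler's criterion: (179/79) ≡ 179^39 ≡ 1 (mod 79), i.e. (179/79) = 1.
d is a quadratic residue mod p, hence 79 splits in O_K.

p splits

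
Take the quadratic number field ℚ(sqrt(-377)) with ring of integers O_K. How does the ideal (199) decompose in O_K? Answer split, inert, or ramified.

d = -377 ≡ 3 (mod 4), so O_K = ℤ[√-377] and disc(K) = 4d = -1508.
199 ∤ -1508, so 199 is unramified.
Legendre symbol by Euler's criterion: (-377/199) ≡ (-377)^99 ≡ 198 (mod 199), i.e. (-377/199) = -1.
Legendre symbol -1 ⇒ 199 is inert.

remains prime (inert)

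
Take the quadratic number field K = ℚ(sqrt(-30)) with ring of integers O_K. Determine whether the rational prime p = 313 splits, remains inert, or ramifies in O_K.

p is inert

d = -30 ≡ 2 (mod 4), so O_K = ℤ[√-30] and disc(K) = 4d = -120.
313 ∤ -120, so 313 is unramified.
(-30/313) = 283^156 mod 313 = 312, giving Legendre symbol -1.
(-30/313) = -1, so 313 is inert.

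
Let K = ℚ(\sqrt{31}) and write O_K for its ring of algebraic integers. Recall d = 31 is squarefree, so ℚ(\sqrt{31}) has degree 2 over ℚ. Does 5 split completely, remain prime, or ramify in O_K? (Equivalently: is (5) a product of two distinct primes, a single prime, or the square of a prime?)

p splits

31 mod 4 = 3, hence disc K = 4·31 = 124 and O_K = ℤ[√31].
5 ∤ 124, so 5 is unramified.
(31/5) = 1^2 mod 5 = 1, giving Legendre symbol 1.
Legendre symbol 1 ⇒ 5 is split.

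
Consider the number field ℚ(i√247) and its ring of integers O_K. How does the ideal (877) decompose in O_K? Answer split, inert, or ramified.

split — (877) = 𝔭₁𝔭₂ with 𝔭₁ ≠ 𝔭₂

d = -247 ≡ 1 (mod 4), so O_K = ℤ[(1+√-247)/2] and disc(K) = d = -247.
disc(K) = -247 is not divisible by 877; 877 is unramified.
Legendre symbol by Euler's criterion: (-247/877) ≡ (-247)^438 ≡ 1 (mod 877), i.e. (-247/877) = 1.
Legendre symbol 1 ⇒ 877 is split.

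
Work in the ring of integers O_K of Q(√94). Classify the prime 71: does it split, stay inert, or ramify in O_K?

d = 94 ≡ 2 (mod 4), so O_K = ℤ[√94] and disc(K) = 4d = 376.
disc(K) = 376 is not divisible by 71; 71 is unramified.
Compute (94/71) via Euler: 23^((71-1)/2) mod 71 = 70, so (94/71) = -1.
Legendre symbol -1 ⇒ 71 is inert.

remains prime (inert)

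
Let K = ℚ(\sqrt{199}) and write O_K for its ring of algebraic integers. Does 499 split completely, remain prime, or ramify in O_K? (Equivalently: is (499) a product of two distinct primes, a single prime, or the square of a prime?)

Since 199 ≢ 1 mod 4, the ring of integers is ℤ[√199] with discriminant 4·199 = 796.
Since gcd(499, 796) = 1 the prime 499 does not ramify.
Euler's criterion: 199^249 mod 499 = 1. Thus (199|499) = 1.
Legendre symbol 1 ⇒ 499 is split.

p splits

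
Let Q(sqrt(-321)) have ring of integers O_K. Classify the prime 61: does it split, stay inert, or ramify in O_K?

split — (61) = 𝔭₁𝔭₂ with 𝔭₁ ≠ 𝔭₂

d = -321 ≡ 3 (mod 4), so O_K = ℤ[√-321] and disc(K) = 4d = -1284.
disc(K) = -1284 is not divisible by 61; 61 is unramified.
(-321/61) = 45^30 mod 61 = 1, giving Legendre symbol 1.
d is a quadratic residue mod p, hence 61 splits in O_K.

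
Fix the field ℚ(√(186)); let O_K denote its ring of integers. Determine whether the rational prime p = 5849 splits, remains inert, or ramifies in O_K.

Since 186 ≢ 1 mod 4, the ring of integers is ℤ[√186] with discriminant 4·186 = 744.
5849 ∤ 744, so 5849 is unramified.
Euler's criterion: 186^2924 mod 5849 = 1. Thus (186|5849) = 1.
Legendre symbol 1 ⇒ 5849 is split.

p splits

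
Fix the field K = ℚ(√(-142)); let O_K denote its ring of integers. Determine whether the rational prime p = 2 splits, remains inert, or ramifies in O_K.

ramified

-142 mod 4 = 2, hence disc K = 4·(-142) = -568 and O_K = ℤ[√-142].
disc(K) = -568 = 2·(-284), so p = 2 is ramified.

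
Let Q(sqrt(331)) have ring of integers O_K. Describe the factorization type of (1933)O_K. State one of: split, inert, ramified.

Since 331 ≢ 1 mod 4, the ring of integers is ℤ[√331] with discriminant 4·331 = 1324.
1933 ∤ 1324, so 1933 is unramified.
Legendre symbol by Euler's criterion: (331/1933) ≡ 331^966 ≡ 1932 (mod 1933), i.e. (331/1933) = -1.
(331/1933) = -1, so 1933 is inert.

1933 remains inert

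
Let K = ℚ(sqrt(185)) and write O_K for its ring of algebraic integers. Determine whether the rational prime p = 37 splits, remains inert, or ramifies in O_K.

d = 185 ≡ 1 (mod 4), so O_K = ℤ[(1+√185)/2] and disc(K) = d = 185.
37 divides disc(K) = 185, so 37 ramifies.

ramifies in O_K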